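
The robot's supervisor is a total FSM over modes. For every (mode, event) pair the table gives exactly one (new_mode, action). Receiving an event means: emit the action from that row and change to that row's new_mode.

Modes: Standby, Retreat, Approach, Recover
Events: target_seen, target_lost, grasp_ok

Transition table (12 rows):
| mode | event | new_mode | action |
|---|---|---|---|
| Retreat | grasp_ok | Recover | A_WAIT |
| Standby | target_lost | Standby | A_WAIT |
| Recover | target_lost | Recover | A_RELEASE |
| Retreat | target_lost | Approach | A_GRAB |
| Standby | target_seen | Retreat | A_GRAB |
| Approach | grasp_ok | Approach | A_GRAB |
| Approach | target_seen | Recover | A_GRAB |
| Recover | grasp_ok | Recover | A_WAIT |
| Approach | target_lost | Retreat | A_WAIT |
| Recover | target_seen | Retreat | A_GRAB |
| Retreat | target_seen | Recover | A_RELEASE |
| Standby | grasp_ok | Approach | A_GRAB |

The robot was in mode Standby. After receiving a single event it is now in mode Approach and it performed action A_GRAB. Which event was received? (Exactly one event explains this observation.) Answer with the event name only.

grasp_ok

try target_seen: (Standby, target_seen) → (Retreat, A_GRAB)
try target_lost: (Standby, target_lost) → (Standby, A_WAIT)
try grasp_ok: (Standby, grasp_ok) → (Approach, A_GRAB)  ← matches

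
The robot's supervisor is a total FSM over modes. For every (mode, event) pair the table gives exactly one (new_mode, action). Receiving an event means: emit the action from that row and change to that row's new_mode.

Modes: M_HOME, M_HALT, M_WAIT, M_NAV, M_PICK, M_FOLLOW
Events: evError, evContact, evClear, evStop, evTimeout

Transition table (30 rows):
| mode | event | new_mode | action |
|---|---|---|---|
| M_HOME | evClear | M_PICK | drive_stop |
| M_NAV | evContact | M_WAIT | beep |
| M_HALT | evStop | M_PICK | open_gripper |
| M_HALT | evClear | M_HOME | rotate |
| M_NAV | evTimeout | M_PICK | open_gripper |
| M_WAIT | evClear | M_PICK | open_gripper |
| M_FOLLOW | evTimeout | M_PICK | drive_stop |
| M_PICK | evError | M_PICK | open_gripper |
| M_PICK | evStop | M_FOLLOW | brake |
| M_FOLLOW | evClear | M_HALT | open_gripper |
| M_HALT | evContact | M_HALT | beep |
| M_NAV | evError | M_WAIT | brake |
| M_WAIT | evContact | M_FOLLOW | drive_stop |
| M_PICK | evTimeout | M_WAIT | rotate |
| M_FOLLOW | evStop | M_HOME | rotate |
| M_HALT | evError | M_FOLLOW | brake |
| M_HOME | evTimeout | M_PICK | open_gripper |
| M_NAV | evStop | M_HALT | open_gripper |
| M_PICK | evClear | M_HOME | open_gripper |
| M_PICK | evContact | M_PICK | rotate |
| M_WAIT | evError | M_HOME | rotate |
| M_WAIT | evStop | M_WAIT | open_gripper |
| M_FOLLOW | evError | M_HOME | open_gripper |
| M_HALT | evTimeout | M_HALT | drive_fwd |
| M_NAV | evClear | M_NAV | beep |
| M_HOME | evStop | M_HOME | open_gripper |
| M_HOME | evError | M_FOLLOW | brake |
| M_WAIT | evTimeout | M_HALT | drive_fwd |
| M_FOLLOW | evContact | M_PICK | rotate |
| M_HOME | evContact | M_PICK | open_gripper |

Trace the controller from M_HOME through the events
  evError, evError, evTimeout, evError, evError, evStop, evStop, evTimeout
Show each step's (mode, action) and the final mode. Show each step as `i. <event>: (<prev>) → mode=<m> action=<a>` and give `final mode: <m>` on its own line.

1. evError: (M_HOME) → mode=M_FOLLOW action=brake
2. evError: (M_FOLLOW) → mode=M_HOME action=open_gripper
3. evTimeout: (M_HOME) → mode=M_PICK action=open_gripper
4. evError: (M_PICK) → mode=M_PICK action=open_gripper
5. evError: (M_PICK) → mode=M_PICK action=open_gripper
6. evStop: (M_PICK) → mode=M_FOLLOW action=brake
7. evStop: (M_FOLLOW) → mode=M_HOME action=rotate
8. evTimeout: (M_HOME) → mode=M_PICK action=open_gripper

final mode: M_PICK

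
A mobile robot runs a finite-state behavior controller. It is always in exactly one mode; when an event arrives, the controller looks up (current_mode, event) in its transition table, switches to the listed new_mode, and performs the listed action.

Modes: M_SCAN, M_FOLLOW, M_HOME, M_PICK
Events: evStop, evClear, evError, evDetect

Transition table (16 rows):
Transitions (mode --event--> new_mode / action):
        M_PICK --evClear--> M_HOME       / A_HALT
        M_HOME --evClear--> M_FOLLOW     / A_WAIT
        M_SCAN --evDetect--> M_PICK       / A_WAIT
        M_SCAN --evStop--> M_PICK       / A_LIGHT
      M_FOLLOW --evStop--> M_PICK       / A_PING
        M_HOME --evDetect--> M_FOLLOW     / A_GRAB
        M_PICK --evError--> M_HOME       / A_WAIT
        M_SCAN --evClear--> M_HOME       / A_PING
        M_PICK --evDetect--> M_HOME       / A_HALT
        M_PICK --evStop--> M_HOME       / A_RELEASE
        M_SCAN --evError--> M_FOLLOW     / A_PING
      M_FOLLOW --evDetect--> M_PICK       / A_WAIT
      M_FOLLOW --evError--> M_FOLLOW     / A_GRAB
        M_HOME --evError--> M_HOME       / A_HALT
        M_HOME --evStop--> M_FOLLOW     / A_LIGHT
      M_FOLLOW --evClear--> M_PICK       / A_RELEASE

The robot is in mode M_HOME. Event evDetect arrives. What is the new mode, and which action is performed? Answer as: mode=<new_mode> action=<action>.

mode=M_FOLLOW action=A_GRAB

current mode = M_HOME; filter table to that mode:
  (M_HOME, evClear) → (M_FOLLOW, A_WAIT)
  (M_HOME, evDetect) → (M_FOLLOW, A_GRAB)  ← event matches
  (M_HOME, evError) → (M_HOME, A_HALT)
  (M_HOME, evStop) → (M_FOLLOW, A_LIGHT)
event = evDetect selects (M_FOLLOW, A_GRAB)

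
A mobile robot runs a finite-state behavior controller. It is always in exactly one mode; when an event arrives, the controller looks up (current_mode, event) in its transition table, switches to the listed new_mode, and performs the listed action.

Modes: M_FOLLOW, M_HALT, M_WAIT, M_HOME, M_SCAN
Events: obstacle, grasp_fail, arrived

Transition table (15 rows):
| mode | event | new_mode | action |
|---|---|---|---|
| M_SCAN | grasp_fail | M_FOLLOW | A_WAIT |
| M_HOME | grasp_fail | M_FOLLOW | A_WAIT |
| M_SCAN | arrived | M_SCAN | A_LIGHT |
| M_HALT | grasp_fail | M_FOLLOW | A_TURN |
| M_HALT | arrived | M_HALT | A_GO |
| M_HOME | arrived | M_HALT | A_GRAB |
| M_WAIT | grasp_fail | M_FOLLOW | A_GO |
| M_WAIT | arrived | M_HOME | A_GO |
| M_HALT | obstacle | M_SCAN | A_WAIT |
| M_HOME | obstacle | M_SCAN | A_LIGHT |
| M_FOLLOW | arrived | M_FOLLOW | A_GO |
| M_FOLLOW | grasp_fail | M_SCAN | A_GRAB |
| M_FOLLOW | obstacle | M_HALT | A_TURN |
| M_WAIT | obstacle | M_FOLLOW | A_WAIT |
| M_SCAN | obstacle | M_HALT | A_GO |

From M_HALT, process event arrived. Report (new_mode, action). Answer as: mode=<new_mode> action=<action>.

current mode = M_HALT; filter table to that mode:
  (M_HALT, grasp_fail) → (M_FOLLOW, A_TURN)
  (M_HALT, arrived) → (M_HALT, A_GO)  ← event matches
  (M_HALT, obstacle) → (M_SCAN, A_WAIT)
event = arrived selects (M_HALT, A_GO)

mode=M_HALT action=A_GO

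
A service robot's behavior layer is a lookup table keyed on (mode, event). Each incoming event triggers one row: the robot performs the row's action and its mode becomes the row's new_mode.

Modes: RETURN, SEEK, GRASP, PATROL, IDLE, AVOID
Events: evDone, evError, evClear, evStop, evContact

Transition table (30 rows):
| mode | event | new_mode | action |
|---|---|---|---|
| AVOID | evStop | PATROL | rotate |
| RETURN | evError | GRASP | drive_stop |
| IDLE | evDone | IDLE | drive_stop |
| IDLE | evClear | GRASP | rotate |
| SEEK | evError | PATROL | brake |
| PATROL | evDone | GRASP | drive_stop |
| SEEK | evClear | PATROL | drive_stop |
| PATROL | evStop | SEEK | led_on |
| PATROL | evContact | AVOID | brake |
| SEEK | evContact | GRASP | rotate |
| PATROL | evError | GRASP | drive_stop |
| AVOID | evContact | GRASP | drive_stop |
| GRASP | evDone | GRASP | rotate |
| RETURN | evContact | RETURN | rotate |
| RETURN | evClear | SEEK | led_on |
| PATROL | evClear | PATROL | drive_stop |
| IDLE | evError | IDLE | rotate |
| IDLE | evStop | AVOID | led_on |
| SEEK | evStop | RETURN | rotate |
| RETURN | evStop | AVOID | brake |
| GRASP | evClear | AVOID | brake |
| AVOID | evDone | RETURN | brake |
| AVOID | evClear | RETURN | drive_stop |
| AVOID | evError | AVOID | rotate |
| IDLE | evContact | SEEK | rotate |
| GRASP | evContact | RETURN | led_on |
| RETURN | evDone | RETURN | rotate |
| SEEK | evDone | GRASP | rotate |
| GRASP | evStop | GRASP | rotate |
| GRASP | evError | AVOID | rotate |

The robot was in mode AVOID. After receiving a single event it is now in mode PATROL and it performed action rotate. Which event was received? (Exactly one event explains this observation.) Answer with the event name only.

evStop

try evDone: (AVOID, evDone) → (RETURN, brake)
try evError: (AVOID, evError) → (AVOID, rotate)
try evClear: (AVOID, evClear) → (RETURN, drive_stop)
try evStop: (AVOID, evStop) → (PATROL, rotate)  ← matches
try evContact: (AVOID, evContact) → (GRASP, drive_stop)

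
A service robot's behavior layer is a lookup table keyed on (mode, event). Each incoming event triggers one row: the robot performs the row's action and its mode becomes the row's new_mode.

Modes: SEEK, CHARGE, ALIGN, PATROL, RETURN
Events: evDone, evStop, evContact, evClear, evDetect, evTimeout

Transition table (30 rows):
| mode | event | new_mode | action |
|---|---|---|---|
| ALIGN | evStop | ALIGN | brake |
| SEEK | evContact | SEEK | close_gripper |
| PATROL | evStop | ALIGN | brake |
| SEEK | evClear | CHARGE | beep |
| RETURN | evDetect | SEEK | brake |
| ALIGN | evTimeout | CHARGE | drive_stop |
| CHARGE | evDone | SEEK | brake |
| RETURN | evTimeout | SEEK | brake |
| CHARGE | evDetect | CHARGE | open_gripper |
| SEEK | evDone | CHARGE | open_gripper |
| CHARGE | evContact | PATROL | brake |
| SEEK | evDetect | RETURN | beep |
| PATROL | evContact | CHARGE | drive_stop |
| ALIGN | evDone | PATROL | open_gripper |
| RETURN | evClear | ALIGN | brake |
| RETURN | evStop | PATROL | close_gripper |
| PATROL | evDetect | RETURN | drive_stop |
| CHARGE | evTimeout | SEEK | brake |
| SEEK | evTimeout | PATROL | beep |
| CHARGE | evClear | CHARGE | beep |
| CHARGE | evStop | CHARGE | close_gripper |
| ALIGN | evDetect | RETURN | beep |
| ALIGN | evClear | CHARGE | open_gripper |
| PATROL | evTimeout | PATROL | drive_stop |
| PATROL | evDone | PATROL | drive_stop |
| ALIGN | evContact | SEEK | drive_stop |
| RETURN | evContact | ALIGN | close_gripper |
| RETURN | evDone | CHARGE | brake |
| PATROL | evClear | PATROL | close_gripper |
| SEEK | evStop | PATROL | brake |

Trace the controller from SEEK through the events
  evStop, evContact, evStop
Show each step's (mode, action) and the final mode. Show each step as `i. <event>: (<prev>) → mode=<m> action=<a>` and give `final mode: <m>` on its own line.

1. evStop: (SEEK) → mode=PATROL action=brake
2. evContact: (PATROL) → mode=CHARGE action=drive_stop
3. evStop: (CHARGE) → mode=CHARGE action=close_gripper

final mode: CHARGE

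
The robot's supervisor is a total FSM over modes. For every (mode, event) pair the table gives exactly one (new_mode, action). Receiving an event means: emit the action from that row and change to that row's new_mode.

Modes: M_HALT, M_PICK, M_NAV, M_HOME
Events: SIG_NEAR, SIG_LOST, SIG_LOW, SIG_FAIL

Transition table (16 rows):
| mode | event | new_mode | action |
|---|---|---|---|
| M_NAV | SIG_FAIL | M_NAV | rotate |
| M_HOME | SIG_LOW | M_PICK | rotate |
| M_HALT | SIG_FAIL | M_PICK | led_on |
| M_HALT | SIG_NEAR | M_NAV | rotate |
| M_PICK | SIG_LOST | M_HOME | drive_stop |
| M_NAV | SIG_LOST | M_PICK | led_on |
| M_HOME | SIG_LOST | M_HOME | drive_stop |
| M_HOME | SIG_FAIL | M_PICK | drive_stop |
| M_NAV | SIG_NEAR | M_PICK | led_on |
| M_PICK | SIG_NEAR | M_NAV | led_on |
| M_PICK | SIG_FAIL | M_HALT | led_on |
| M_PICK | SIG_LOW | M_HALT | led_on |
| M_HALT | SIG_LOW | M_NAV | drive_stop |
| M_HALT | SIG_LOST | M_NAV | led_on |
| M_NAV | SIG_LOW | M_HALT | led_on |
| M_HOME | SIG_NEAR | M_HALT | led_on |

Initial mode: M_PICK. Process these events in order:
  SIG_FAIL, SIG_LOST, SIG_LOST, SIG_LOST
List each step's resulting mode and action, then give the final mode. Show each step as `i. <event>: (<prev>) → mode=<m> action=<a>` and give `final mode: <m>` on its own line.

final mode: M_HOME

1. SIG_FAIL: (M_PICK) → mode=M_HALT action=led_on
2. SIG_LOST: (M_HALT) → mode=M_NAV action=led_on
3. SIG_LOST: (M_NAV) → mode=M_PICK action=led_on
4. SIG_LOST: (M_PICK) → mode=M_HOME action=drive_stop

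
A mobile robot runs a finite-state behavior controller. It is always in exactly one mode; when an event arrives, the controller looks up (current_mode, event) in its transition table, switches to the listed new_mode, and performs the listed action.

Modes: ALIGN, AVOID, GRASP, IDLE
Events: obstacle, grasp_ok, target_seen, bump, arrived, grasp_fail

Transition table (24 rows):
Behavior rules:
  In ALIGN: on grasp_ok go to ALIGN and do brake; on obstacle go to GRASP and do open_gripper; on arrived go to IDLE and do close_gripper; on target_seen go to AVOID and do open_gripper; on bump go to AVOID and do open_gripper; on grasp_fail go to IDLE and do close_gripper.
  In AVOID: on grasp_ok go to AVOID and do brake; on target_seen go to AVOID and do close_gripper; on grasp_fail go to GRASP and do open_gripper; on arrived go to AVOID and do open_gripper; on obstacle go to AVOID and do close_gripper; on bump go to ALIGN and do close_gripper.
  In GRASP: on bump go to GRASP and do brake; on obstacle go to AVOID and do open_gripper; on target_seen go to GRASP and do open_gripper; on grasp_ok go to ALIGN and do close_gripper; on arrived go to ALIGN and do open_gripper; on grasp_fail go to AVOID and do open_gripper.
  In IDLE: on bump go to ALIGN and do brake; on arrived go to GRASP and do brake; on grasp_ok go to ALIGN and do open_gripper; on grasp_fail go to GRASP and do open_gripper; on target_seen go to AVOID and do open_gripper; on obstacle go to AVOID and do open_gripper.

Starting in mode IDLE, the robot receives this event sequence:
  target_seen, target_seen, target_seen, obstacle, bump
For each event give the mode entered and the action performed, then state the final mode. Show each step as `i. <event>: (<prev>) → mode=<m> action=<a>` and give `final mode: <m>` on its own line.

1. target_seen: (IDLE) → mode=AVOID action=open_gripper
2. target_seen: (AVOID) → mode=AVOID action=close_gripper
3. target_seen: (AVOID) → mode=AVOID action=close_gripper
4. obstacle: (AVOID) → mode=AVOID action=close_gripper
5. bump: (AVOID) → mode=ALIGN action=close_gripper

final mode: ALIGN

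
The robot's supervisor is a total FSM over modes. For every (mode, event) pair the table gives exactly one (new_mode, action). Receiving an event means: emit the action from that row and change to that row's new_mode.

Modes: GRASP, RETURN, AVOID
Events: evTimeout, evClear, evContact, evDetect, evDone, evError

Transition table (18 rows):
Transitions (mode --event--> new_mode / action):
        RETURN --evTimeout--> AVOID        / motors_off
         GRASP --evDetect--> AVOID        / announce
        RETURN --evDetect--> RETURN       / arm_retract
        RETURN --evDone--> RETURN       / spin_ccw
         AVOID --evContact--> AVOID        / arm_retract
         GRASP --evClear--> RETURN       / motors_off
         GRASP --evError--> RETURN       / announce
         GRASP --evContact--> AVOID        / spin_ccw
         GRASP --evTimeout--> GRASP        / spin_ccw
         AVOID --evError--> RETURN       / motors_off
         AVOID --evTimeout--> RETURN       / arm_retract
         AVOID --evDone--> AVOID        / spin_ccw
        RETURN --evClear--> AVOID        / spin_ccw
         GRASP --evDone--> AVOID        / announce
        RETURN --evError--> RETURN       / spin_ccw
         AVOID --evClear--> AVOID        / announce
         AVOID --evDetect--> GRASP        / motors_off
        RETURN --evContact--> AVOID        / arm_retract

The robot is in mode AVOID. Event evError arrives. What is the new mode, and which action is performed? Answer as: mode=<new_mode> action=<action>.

current mode = AVOID; filter table to that mode:
  (AVOID, evContact) → (AVOID, arm_retract)
  (AVOID, evError) → (RETURN, motors_off)  ← event matches
  (AVOID, evTimeout) → (RETURN, arm_retract)
  (AVOID, evDone) → (AVOID, spin_ccw)
  (AVOID, evClear) → (AVOID, announce)
  (AVOID, evDetect) → (GRASP, motors_off)
event = evError selects (RETURN, motors_off)

mode=RETURN action=motors_off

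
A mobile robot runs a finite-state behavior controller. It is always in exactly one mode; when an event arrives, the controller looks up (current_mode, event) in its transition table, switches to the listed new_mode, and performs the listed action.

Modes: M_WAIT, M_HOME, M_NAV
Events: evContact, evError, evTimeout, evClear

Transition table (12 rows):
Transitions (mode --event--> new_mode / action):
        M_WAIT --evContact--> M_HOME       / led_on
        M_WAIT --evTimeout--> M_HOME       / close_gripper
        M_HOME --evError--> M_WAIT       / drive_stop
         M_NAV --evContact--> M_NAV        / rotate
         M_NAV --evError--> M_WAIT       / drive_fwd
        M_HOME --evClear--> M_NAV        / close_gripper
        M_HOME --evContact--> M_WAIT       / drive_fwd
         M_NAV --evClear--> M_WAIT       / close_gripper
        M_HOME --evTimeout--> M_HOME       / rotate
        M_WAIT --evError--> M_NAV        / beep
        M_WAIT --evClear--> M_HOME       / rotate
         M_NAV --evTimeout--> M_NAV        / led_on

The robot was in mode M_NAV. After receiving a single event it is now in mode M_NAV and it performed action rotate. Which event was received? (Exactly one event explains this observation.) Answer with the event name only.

evContact

try evContact: (M_NAV, evContact) → (M_NAV, rotate)  ← matches
try evError: (M_NAV, evError) → (M_WAIT, drive_fwd)
try evTimeout: (M_NAV, evTimeout) → (M_NAV, led_on)
try evClear: (M_NAV, evClear) → (M_WAIT, close_gripper)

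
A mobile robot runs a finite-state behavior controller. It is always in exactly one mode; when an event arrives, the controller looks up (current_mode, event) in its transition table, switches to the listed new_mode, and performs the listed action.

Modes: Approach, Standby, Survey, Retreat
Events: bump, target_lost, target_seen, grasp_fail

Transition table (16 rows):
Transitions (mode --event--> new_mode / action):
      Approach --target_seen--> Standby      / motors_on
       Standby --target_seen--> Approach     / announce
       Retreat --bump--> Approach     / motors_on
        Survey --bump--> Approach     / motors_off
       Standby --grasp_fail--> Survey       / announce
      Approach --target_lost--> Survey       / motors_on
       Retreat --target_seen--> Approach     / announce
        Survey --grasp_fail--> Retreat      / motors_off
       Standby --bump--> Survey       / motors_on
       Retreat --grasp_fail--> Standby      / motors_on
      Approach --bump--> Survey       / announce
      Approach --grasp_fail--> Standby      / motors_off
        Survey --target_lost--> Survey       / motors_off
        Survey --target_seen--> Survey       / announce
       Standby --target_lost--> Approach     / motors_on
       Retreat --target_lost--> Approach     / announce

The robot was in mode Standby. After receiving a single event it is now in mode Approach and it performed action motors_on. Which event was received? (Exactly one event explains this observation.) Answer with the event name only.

try bump: (Standby, bump) → (Survey, motors_on)
try target_lost: (Standby, target_lost) → (Approach, motors_on)  ← matches
try target_seen: (Standby, target_seen) → (Approach, announce)
try grasp_fail: (Standby, grasp_fail) → (Survey, announce)

target_lost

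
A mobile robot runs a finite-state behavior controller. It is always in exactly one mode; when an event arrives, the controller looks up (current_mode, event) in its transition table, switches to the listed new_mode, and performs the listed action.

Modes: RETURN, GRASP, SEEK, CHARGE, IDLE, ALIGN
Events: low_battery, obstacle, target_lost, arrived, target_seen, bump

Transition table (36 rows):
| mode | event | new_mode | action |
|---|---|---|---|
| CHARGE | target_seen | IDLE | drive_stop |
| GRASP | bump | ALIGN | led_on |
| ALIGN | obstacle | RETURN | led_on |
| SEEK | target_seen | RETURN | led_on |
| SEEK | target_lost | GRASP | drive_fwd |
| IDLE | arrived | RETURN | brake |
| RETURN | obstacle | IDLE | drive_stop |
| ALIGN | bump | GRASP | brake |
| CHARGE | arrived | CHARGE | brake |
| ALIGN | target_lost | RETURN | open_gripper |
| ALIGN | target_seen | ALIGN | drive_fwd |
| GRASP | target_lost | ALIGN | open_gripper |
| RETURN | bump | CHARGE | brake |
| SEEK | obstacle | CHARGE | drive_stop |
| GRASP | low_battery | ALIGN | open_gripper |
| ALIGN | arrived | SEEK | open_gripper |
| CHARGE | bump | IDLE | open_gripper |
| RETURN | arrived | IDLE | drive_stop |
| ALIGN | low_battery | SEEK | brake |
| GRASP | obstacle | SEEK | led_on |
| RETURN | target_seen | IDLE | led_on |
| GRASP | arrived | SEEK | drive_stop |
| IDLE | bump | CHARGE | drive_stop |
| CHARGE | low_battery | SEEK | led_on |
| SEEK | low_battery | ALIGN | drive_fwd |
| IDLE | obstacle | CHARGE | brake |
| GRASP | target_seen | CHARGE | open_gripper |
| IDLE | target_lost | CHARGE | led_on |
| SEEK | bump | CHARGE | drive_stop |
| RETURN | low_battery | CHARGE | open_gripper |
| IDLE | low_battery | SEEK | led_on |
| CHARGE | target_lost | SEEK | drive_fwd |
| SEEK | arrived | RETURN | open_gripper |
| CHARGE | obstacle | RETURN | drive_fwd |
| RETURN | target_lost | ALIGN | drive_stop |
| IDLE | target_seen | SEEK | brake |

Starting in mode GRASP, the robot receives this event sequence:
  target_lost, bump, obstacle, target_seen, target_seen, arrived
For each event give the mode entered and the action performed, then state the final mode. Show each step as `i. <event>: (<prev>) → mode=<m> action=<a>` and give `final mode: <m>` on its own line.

final mode: RETURN

1. target_lost: (GRASP) → mode=ALIGN action=open_gripper
2. bump: (ALIGN) → mode=GRASP action=brake
3. obstacle: (GRASP) → mode=SEEK action=led_on
4. target_seen: (SEEK) → mode=RETURN action=led_on
5. target_seen: (RETURN) → mode=IDLE action=led_on
6. arrived: (IDLE) → mode=RETURN action=brake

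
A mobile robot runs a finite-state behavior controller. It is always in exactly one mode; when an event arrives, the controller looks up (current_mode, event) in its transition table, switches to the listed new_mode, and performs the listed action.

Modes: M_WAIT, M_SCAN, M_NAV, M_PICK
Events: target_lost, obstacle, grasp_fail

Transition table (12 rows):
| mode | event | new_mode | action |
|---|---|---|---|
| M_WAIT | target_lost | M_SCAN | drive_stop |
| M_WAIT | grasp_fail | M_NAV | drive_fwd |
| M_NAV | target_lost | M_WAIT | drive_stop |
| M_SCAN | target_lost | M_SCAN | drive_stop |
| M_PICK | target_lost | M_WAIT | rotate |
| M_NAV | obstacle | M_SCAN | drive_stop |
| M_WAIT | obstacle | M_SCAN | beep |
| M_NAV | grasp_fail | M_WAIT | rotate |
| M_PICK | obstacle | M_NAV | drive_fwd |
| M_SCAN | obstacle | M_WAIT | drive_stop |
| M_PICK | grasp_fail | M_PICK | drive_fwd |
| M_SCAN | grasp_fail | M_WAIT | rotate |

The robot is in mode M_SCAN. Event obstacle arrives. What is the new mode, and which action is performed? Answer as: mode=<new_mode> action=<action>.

mode=M_WAIT action=drive_stop

current mode = M_SCAN; filter table to that mode:
  (M_SCAN, target_lost) → (M_SCAN, drive_stop)
  (M_SCAN, obstacle) → (M_WAIT, drive_stop)  ← event matches
  (M_SCAN, grasp_fail) → (M_WAIT, rotate)
event = obstacle selects (M_WAIT, drive_stop)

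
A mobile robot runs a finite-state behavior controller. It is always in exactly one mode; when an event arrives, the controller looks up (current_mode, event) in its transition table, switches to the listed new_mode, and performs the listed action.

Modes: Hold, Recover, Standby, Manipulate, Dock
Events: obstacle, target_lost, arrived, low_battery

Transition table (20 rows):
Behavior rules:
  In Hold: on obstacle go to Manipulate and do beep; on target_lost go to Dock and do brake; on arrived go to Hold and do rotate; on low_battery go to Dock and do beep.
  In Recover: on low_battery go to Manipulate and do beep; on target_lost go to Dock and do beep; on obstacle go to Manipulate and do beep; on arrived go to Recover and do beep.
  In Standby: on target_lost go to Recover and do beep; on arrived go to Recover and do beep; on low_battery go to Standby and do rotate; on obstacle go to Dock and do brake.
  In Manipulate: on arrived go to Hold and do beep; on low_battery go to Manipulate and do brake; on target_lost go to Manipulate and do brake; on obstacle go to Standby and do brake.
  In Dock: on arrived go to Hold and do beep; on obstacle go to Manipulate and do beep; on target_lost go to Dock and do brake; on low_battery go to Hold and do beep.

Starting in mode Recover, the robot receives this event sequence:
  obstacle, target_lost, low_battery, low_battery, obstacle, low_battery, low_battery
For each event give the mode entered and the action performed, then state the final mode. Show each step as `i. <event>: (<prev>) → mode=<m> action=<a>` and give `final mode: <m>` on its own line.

1. obstacle: (Recover) → mode=Manipulate action=beep
2. target_lost: (Manipulate) → mode=Manipulate action=brake
3. low_battery: (Manipulate) → mode=Manipulate action=brake
4. low_battery: (Manipulate) → mode=Manipulate action=brake
5. obstacle: (Manipulate) → mode=Standby action=brake
6. low_battery: (Standby) → mode=Standby action=rotate
7. low_battery: (Standby) → mode=Standby action=rotate

final mode: Standby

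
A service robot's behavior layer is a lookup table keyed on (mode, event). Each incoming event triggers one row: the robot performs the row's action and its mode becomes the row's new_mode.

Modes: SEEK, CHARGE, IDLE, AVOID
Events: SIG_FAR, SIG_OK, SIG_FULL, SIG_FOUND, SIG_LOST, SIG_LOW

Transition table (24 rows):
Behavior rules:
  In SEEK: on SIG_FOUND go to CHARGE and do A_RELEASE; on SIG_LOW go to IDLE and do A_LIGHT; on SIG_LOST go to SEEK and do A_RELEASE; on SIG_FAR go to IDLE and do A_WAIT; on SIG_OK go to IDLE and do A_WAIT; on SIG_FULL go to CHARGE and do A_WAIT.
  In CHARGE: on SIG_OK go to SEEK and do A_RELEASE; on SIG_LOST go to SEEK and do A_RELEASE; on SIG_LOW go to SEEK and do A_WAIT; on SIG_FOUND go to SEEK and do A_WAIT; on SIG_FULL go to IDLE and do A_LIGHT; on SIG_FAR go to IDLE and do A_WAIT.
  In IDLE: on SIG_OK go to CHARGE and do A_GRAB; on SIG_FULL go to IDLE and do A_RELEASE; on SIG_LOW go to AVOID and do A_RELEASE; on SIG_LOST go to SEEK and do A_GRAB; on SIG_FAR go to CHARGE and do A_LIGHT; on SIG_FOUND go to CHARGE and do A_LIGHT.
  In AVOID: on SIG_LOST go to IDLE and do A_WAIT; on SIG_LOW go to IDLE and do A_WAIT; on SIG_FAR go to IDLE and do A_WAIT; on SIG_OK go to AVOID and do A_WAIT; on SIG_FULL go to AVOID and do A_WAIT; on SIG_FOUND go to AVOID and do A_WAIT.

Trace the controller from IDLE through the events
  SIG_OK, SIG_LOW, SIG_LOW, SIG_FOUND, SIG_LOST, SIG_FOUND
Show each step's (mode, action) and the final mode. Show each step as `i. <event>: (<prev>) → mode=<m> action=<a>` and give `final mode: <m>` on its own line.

1. SIG_OK: (IDLE) → mode=CHARGE action=A_GRAB
2. SIG_LOW: (CHARGE) → mode=SEEK action=A_WAIT
3. SIG_LOW: (SEEK) → mode=IDLE action=A_LIGHT
4. SIG_FOUND: (IDLE) → mode=CHARGE action=A_LIGHT
5. SIG_LOST: (CHARGE) → mode=SEEK action=A_RELEASE
6. SIG_FOUND: (SEEK) → mode=CHARGE action=A_RELEASE

final mode: CHARGE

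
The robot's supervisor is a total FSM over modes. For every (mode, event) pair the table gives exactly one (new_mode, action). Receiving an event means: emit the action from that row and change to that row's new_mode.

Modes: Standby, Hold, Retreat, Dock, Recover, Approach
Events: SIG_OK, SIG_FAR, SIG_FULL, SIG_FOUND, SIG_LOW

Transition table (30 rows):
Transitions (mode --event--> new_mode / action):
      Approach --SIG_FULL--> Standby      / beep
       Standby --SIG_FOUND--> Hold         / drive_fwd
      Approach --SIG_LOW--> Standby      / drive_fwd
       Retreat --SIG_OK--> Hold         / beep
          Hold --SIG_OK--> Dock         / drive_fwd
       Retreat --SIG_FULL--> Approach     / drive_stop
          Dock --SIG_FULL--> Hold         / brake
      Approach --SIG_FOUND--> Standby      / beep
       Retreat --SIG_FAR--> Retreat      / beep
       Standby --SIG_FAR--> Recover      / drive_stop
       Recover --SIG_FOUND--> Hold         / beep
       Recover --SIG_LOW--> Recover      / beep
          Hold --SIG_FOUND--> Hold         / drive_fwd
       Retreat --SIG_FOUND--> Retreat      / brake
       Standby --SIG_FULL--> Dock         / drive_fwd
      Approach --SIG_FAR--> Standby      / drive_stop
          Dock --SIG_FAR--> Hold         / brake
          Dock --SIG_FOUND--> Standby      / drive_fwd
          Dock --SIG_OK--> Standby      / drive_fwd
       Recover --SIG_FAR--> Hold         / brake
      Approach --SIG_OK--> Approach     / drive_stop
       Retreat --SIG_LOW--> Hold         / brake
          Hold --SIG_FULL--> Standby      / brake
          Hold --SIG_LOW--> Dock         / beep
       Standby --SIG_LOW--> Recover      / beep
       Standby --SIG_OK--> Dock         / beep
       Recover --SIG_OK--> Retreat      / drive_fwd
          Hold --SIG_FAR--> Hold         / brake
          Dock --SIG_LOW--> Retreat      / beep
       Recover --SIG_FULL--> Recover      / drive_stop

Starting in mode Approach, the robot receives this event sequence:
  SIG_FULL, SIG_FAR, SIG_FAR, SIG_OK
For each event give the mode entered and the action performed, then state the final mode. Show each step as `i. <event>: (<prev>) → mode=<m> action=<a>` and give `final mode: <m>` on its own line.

1. SIG_FULL: (Approach) → mode=Standby action=beep
2. SIG_FAR: (Standby) → mode=Recover action=drive_stop
3. SIG_FAR: (Recover) → mode=Hold action=brake
4. SIG_OK: (Hold) → mode=Dock action=drive_fwd

final mode: Dock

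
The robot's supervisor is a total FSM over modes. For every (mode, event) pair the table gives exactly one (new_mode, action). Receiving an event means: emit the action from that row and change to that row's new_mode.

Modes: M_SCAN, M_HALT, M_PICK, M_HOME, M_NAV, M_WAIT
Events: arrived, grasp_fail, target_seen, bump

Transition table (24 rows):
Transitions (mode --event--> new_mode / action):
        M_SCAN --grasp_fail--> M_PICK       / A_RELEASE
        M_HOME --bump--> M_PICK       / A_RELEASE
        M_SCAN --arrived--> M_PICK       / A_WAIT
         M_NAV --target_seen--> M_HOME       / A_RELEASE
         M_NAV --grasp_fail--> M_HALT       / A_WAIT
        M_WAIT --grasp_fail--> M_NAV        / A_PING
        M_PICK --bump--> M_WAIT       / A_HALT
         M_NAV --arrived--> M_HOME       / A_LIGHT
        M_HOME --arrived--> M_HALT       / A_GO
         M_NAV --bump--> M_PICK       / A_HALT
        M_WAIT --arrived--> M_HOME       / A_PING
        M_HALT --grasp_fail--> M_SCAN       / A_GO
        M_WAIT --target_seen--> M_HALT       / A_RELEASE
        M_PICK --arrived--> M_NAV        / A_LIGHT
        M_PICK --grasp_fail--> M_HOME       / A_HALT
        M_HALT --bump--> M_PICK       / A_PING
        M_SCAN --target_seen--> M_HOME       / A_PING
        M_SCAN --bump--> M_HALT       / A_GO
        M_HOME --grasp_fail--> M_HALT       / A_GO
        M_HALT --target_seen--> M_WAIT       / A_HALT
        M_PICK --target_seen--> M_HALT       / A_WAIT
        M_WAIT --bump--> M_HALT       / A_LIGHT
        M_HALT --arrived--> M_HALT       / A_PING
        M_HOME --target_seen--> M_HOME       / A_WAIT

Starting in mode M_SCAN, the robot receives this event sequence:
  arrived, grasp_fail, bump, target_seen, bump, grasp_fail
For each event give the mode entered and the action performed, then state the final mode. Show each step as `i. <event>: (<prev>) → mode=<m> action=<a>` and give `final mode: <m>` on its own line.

final mode: M_HOME

1. arrived: (M_SCAN) → mode=M_PICK action=A_WAIT
2. grasp_fail: (M_PICK) → mode=M_HOME action=A_HALT
3. bump: (M_HOME) → mode=M_PICK action=A_RELEASE
4. target_seen: (M_PICK) → mode=M_HALT action=A_WAIT
5. bump: (M_HALT) → mode=M_PICK action=A_PING
6. grasp_fail: (M_PICK) → mode=M_HOME action=A_HALT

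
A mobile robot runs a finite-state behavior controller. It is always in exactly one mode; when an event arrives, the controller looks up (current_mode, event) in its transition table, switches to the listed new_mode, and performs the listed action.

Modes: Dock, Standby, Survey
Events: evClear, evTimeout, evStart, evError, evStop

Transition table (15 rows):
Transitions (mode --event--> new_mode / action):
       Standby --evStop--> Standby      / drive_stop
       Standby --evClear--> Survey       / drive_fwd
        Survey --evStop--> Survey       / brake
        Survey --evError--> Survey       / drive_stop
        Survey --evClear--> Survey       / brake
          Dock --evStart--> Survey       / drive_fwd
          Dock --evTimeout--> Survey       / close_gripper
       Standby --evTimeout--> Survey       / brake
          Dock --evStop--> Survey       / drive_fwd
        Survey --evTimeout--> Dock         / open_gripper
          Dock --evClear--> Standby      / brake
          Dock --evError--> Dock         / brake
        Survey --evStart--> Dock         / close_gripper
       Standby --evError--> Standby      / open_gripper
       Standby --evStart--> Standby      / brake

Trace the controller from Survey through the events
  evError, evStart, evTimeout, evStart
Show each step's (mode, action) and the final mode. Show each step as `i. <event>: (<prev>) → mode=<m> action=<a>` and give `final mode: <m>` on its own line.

1. evError: (Survey) → mode=Survey action=drive_stop
2. evStart: (Survey) → mode=Dock action=close_gripper
3. evTimeout: (Dock) → mode=Survey action=close_gripper
4. evStart: (Survey) → mode=Dock action=close_gripper

final mode: Dock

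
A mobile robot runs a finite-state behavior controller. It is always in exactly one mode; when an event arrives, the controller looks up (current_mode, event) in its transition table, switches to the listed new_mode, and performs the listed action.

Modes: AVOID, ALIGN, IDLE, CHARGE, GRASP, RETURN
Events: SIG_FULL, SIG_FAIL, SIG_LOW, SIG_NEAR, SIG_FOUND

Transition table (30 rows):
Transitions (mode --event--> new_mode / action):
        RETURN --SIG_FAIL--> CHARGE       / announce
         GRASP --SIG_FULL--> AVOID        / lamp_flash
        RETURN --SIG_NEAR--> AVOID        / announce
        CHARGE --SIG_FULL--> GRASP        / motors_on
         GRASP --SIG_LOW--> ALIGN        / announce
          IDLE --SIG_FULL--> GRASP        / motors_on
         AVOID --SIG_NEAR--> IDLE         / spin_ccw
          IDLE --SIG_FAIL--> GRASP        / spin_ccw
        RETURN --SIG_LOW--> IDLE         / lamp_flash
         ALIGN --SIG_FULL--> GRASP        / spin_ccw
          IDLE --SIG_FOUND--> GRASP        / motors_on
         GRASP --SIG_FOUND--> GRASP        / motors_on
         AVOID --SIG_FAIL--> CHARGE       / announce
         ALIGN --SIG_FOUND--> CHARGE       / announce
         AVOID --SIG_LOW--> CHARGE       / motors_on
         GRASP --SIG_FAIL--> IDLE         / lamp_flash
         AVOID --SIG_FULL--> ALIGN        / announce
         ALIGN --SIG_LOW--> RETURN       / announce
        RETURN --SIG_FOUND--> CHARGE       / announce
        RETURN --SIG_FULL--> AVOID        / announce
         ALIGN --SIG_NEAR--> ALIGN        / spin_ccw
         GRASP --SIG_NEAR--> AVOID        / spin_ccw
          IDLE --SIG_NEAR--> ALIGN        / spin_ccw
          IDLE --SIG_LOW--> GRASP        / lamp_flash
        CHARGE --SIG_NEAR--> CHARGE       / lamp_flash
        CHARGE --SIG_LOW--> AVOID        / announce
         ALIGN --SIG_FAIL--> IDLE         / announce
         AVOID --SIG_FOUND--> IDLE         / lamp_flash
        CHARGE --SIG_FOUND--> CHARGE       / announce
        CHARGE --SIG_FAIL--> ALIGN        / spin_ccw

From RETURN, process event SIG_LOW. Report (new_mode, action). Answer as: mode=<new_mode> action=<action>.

current mode = RETURN; filter table to that mode:
  (RETURN, SIG_FAIL) → (CHARGE, announce)
  (RETURN, SIG_NEAR) → (AVOID, announce)
  (RETURN, SIG_LOW) → (IDLE, lamp_flash)  ← event matches
  (RETURN, SIG_FOUND) → (CHARGE, announce)
  (RETURN, SIG_FULL) → (AVOID, announce)
event = SIG_LOW selects (IDLE, lamp_flash)

mode=IDLE action=lamp_flash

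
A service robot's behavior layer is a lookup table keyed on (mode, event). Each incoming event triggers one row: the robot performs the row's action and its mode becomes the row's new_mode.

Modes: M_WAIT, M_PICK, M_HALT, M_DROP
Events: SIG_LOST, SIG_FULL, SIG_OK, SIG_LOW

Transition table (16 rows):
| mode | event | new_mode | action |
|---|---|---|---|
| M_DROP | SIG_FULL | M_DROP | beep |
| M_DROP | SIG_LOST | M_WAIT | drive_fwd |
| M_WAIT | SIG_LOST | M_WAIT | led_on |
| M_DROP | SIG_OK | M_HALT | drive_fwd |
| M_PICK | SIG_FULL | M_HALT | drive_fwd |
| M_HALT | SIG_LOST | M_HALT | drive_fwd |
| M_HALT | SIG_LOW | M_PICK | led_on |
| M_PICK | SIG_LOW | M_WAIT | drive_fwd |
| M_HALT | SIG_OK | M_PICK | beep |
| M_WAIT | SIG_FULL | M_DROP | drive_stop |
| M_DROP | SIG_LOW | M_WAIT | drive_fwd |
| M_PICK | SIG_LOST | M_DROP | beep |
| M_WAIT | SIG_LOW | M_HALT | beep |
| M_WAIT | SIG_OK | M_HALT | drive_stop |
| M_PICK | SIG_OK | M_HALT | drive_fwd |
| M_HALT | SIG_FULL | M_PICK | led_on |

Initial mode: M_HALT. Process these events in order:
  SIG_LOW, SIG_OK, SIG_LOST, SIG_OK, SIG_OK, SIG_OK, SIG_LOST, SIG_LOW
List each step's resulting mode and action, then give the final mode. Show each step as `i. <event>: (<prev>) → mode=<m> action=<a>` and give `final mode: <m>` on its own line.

1. SIG_LOW: (M_HALT) → mode=M_PICK action=led_on
2. SIG_OK: (M_PICK) → mode=M_HALT action=drive_fwd
3. SIG_LOST: (M_HALT) → mode=M_HALT action=drive_fwd
4. SIG_OK: (M_HALT) → mode=M_PICK action=beep
5. SIG_OK: (M_PICK) → mode=M_HALT action=drive_fwd
6. SIG_OK: (M_HALT) → mode=M_PICK action=beep
7. SIG_LOST: (M_PICK) → mode=M_DROP action=beep
8. SIG_LOW: (M_DROP) → mode=M_WAIT action=drive_fwd

final mode: M_WAIT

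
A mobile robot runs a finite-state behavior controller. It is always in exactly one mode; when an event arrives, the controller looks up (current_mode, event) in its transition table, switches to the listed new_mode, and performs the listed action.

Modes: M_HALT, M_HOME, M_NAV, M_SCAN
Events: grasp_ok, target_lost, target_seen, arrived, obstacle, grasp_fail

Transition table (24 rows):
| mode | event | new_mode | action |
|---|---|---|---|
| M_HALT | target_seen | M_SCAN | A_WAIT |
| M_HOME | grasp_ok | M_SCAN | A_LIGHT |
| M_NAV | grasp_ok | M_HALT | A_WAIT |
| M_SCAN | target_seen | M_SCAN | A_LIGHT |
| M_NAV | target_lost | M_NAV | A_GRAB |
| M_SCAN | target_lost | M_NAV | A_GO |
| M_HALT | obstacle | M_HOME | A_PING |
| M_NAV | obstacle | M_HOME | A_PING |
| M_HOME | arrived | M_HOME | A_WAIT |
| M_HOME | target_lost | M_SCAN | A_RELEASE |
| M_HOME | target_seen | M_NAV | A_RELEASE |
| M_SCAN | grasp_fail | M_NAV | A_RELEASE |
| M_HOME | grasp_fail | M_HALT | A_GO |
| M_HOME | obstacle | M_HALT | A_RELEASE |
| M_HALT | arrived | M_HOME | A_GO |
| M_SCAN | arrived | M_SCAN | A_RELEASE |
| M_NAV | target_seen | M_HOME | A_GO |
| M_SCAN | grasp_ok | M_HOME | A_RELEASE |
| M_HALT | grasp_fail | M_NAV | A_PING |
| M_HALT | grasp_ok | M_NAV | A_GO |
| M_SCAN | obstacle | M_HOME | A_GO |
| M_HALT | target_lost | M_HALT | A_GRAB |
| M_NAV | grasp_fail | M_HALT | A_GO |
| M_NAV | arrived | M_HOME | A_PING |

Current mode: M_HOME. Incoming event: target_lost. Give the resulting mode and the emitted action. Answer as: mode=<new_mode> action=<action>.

mode=M_SCAN action=A_RELEASE

current mode = M_HOME; filter table to that mode:
  (M_HOME, grasp_ok) → (M_SCAN, A_LIGHT)
  (M_HOME, arrived) → (M_HOME, A_WAIT)
  (M_HOME, target_lost) → (M_SCAN, A_RELEASE)  ← event matches
  (M_HOME, target_seen) → (M_NAV, A_RELEASE)
  (M_HOME, grasp_fail) → (M_HALT, A_GO)
  (M_HOME, obstacle) → (M_HALT, A_RELEASE)
event = target_lost selects (M_SCAN, A_RELEASE)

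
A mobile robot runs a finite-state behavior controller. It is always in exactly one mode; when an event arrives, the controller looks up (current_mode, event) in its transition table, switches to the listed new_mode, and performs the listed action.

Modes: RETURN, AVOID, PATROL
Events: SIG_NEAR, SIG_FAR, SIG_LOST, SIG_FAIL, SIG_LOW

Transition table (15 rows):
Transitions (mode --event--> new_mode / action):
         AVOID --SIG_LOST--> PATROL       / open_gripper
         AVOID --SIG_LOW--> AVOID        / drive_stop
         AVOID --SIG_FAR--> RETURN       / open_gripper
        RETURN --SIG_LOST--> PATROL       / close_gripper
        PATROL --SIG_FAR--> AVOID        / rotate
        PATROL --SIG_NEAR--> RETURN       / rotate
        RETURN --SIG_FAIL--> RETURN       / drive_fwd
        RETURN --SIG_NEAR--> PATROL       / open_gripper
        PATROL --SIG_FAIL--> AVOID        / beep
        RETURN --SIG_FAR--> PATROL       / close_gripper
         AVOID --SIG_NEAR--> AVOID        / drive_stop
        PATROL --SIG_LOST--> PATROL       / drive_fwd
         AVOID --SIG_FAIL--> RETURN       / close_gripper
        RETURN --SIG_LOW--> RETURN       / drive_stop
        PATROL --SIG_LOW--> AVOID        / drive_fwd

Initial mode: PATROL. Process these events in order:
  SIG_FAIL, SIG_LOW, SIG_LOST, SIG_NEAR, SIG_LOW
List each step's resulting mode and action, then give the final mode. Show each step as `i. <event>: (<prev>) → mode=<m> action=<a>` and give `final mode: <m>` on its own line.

1. SIG_FAIL: (PATROL) → mode=AVOID action=beep
2. SIG_LOW: (AVOID) → mode=AVOID action=drive_stop
3. SIG_LOST: (AVOID) → mode=PATROL action=open_gripper
4. SIG_NEAR: (PATROL) → mode=RETURN action=rotate
5. SIG_LOW: (RETURN) → mode=RETURN action=drive_stop

final mode: RETURN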